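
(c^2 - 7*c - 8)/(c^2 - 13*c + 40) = (c + 1)/(c - 5)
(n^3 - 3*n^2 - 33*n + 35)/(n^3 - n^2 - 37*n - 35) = (n - 1)/(n + 1)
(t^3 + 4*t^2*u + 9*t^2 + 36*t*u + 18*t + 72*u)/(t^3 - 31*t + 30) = (t^2 + 4*t*u + 3*t + 12*u)/(t^2 - 6*t + 5)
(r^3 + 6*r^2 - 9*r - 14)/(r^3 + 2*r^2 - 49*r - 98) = (r^2 - r - 2)/(r^2 - 5*r - 14)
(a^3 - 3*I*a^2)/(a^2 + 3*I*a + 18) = a^2/(a + 6*I)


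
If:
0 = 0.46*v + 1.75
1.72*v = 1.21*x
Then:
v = -3.80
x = -5.41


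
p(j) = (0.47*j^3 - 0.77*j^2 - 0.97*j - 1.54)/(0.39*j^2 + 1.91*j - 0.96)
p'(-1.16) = -0.71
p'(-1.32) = -0.96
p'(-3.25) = -7.73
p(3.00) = 0.16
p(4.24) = 1.15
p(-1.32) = 0.96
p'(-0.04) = 3.51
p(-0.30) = 0.89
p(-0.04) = 1.45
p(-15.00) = -30.04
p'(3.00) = 0.78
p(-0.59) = 0.68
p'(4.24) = 0.84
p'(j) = (-0.78*j - 1.91)*(0.47*j^3 - 0.77*j^2 - 0.97*j - 1.54)/(0.39*j^2 + 1.91*j - 0.96)^2 + (1.41*j^2 - 1.54*j - 0.97)/(0.39*j^2 + 1.91*j - 0.96)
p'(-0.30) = 1.25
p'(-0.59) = 0.29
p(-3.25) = 7.43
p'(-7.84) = -5.27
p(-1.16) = 0.82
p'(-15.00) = 0.78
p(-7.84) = -33.31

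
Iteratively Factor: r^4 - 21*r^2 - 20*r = (r + 4)*(r^3 - 4*r^2 - 5*r) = r*(r + 4)*(r^2 - 4*r - 5) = r*(r + 1)*(r + 4)*(r - 5)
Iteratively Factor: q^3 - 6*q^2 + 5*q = (q - 1)*(q^2 - 5*q) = (q - 5)*(q - 1)*(q)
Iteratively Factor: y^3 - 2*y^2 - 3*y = (y - 3)*(y^2 + y) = y*(y - 3)*(y + 1)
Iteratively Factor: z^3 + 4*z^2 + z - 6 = (z + 3)*(z^2 + z - 2) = (z - 1)*(z + 3)*(z + 2)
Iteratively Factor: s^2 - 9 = (s + 3)*(s - 3)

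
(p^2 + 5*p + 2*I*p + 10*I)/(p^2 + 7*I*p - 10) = (p + 5)/(p + 5*I)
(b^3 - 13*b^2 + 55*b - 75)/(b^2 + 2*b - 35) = (b^2 - 8*b + 15)/(b + 7)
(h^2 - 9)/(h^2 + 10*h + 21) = (h - 3)/(h + 7)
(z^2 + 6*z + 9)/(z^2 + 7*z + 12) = (z + 3)/(z + 4)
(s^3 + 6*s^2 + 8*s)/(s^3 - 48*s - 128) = s*(s + 2)/(s^2 - 4*s - 32)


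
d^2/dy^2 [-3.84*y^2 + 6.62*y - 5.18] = -7.68000000000000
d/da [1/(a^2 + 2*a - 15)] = 2*(-a - 1)/(a^2 + 2*a - 15)^2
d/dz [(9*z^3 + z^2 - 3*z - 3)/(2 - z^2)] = (-9*z^4 + 51*z^2 - 2*z - 6)/(z^4 - 4*z^2 + 4)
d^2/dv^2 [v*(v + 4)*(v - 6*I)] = 6*v + 8 - 12*I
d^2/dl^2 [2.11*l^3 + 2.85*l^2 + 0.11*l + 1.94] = 12.66*l + 5.7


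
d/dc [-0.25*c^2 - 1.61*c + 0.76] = -0.5*c - 1.61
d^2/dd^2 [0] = 0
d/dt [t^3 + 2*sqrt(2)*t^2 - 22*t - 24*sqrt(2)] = 3*t^2 + 4*sqrt(2)*t - 22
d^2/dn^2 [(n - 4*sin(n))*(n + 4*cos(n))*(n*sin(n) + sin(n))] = -n^3*sin(n) - n^2*sin(n) - 8*sqrt(2)*n^2*sin(2*n + pi/4) + 6*n^2*cos(n) + 6*n*sin(n) - 24*n*sin(2*n) + 8*n*cos(n) + 8*n*cos(2*n) - 36*n*cos(3*n) + 10*sin(n) - 24*sin(3*n) + 4*cos(n) + 8*cos(2*n) - 36*cos(3*n) + 4*sqrt(2)*cos(2*n + pi/4) - 4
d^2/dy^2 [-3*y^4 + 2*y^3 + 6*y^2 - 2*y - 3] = -36*y^2 + 12*y + 12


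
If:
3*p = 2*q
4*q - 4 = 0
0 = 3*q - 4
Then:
No Solution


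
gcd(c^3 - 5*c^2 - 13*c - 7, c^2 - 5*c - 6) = c + 1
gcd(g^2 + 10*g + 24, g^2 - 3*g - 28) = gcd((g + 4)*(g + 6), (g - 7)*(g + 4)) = g + 4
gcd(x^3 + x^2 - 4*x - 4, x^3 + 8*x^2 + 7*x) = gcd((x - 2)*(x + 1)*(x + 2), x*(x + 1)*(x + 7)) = x + 1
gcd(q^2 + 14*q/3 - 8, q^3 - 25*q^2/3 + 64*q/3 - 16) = q - 4/3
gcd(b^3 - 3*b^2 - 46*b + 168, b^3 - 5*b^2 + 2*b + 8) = b - 4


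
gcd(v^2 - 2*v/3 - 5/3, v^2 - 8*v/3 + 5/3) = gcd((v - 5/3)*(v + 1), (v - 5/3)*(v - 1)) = v - 5/3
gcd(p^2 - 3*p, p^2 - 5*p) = p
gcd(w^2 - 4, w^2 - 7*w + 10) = w - 2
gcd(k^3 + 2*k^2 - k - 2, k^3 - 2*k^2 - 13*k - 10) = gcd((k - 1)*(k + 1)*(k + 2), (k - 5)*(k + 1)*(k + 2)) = k^2 + 3*k + 2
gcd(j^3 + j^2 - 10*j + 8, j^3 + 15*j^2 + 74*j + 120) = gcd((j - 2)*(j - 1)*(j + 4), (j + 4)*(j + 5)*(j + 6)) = j + 4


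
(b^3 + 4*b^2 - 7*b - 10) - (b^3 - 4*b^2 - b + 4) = 8*b^2 - 6*b - 14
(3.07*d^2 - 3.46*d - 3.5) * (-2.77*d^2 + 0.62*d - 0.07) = -8.5039*d^4 + 11.4876*d^3 + 7.3349*d^2 - 1.9278*d + 0.245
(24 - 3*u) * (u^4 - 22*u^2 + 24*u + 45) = -3*u^5 + 24*u^4 + 66*u^3 - 600*u^2 + 441*u + 1080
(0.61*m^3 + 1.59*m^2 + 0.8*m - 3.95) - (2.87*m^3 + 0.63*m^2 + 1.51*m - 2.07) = -2.26*m^3 + 0.96*m^2 - 0.71*m - 1.88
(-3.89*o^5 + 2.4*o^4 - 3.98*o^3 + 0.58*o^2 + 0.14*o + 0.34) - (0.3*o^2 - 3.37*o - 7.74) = -3.89*o^5 + 2.4*o^4 - 3.98*o^3 + 0.28*o^2 + 3.51*o + 8.08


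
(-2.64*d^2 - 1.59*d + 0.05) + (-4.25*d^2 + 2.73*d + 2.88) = -6.89*d^2 + 1.14*d + 2.93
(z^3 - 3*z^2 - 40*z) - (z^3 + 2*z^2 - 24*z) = -5*z^2 - 16*z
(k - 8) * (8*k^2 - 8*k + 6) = 8*k^3 - 72*k^2 + 70*k - 48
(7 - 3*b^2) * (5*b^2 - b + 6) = -15*b^4 + 3*b^3 + 17*b^2 - 7*b + 42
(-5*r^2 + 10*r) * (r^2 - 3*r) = -5*r^4 + 25*r^3 - 30*r^2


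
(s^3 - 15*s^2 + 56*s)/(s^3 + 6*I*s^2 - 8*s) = (s^2 - 15*s + 56)/(s^2 + 6*I*s - 8)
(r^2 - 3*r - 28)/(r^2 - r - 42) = (r + 4)/(r + 6)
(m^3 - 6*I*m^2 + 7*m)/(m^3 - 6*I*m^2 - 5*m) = (-m^2 + 6*I*m - 7)/(-m^2 + 6*I*m + 5)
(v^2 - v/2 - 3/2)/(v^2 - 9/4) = 2*(v + 1)/(2*v + 3)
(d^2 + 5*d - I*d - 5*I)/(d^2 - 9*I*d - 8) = (d + 5)/(d - 8*I)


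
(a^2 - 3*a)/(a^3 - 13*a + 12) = a/(a^2 + 3*a - 4)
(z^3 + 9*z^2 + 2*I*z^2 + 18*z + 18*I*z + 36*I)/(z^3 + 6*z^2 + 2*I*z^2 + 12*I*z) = (z + 3)/z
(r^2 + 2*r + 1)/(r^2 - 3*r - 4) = (r + 1)/(r - 4)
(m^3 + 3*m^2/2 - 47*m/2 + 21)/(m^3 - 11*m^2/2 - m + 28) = (m^2 + 5*m - 6)/(m^2 - 2*m - 8)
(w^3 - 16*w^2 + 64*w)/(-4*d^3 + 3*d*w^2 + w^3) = w*(w^2 - 16*w + 64)/(-4*d^3 + 3*d*w^2 + w^3)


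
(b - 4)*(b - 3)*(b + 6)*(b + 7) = b^4 + 6*b^3 - 37*b^2 - 138*b + 504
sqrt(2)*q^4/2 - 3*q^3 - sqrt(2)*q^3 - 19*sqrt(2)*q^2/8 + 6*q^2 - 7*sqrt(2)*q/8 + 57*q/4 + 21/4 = (q - 7/2)*(q + 1/2)*(q - 3*sqrt(2))*(sqrt(2)*q/2 + sqrt(2)/2)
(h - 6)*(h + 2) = h^2 - 4*h - 12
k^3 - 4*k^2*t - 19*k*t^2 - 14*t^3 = (k - 7*t)*(k + t)*(k + 2*t)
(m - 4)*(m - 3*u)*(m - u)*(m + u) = m^4 - 3*m^3*u - 4*m^3 - m^2*u^2 + 12*m^2*u + 3*m*u^3 + 4*m*u^2 - 12*u^3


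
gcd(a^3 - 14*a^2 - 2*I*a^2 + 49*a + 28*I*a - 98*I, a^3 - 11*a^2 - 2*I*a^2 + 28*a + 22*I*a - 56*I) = a^2 + a*(-7 - 2*I) + 14*I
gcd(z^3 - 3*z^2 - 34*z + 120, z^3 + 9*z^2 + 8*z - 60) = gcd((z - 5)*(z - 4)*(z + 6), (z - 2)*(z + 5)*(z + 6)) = z + 6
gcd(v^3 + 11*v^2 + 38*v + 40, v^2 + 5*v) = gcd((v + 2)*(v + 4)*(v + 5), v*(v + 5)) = v + 5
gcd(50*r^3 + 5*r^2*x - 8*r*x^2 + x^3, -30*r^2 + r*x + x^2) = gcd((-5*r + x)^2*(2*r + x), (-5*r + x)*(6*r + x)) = -5*r + x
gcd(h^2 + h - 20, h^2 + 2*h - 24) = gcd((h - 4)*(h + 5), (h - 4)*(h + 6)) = h - 4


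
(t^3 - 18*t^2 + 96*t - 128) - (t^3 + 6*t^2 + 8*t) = -24*t^2 + 88*t - 128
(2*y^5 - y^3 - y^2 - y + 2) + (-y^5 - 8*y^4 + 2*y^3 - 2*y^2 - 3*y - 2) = y^5 - 8*y^4 + y^3 - 3*y^2 - 4*y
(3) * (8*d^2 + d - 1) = 24*d^2 + 3*d - 3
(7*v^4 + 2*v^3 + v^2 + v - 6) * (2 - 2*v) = -14*v^5 + 10*v^4 + 2*v^3 + 14*v - 12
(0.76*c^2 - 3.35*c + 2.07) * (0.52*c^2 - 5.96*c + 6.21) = 0.3952*c^4 - 6.2716*c^3 + 25.762*c^2 - 33.1407*c + 12.8547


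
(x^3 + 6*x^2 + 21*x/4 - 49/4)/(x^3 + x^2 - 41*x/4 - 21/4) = (2*x^2 + 5*x - 7)/(2*x^2 - 5*x - 3)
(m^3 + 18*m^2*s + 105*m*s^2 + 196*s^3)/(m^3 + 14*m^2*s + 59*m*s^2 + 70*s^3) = (m^2 + 11*m*s + 28*s^2)/(m^2 + 7*m*s + 10*s^2)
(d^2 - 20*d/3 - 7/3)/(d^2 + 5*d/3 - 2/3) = (3*d^2 - 20*d - 7)/(3*d^2 + 5*d - 2)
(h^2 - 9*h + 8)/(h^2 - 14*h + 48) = (h - 1)/(h - 6)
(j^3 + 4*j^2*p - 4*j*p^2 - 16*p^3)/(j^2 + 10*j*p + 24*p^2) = (j^2 - 4*p^2)/(j + 6*p)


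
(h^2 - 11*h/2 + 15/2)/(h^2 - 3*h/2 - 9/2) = (2*h - 5)/(2*h + 3)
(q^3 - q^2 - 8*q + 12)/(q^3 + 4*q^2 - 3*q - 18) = (q - 2)/(q + 3)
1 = 1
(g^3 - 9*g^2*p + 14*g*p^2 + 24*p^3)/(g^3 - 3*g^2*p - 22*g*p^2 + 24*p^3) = (-g^2 + 3*g*p + 4*p^2)/(-g^2 - 3*g*p + 4*p^2)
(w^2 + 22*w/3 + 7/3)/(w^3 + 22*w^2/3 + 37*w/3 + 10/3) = (w + 7)/(w^2 + 7*w + 10)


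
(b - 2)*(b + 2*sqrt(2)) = b^2 - 2*b + 2*sqrt(2)*b - 4*sqrt(2)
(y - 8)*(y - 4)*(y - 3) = y^3 - 15*y^2 + 68*y - 96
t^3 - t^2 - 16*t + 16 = (t - 4)*(t - 1)*(t + 4)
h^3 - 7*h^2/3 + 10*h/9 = h*(h - 5/3)*(h - 2/3)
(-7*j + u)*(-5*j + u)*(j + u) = 35*j^3 + 23*j^2*u - 11*j*u^2 + u^3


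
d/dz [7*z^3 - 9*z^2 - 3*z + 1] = 21*z^2 - 18*z - 3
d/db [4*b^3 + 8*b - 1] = 12*b^2 + 8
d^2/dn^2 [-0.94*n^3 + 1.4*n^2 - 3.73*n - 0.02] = 2.8 - 5.64*n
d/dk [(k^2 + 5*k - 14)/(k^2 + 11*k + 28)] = 6/(k^2 + 8*k + 16)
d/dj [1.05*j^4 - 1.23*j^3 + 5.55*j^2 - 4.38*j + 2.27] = 4.2*j^3 - 3.69*j^2 + 11.1*j - 4.38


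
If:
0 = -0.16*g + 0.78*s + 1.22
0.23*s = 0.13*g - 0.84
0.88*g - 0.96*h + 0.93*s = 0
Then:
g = 5.80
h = 4.95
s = -0.37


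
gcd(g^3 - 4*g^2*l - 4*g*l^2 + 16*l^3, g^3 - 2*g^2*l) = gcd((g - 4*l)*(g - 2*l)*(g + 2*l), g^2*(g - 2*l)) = g - 2*l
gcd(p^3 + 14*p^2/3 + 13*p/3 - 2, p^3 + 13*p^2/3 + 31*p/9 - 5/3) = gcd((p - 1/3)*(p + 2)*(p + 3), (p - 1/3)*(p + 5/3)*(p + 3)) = p^2 + 8*p/3 - 1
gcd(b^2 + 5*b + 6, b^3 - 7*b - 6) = b + 2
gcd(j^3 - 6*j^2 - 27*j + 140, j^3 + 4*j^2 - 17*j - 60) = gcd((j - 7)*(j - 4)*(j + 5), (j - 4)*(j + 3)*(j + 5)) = j^2 + j - 20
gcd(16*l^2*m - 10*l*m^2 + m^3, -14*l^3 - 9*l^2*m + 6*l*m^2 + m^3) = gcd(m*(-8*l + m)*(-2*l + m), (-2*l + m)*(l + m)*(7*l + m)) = 2*l - m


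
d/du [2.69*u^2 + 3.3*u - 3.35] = 5.38*u + 3.3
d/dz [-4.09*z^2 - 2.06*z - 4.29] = -8.18*z - 2.06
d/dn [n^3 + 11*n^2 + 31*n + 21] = 3*n^2 + 22*n + 31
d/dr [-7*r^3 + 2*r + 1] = 2 - 21*r^2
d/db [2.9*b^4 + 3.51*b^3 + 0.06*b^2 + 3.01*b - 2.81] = 11.6*b^3 + 10.53*b^2 + 0.12*b + 3.01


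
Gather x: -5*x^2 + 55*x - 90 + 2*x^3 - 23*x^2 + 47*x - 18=2*x^3 - 28*x^2 + 102*x - 108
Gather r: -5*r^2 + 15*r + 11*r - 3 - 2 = -5*r^2 + 26*r - 5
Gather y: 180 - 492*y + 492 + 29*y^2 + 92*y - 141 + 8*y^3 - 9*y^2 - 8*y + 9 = 8*y^3 + 20*y^2 - 408*y + 540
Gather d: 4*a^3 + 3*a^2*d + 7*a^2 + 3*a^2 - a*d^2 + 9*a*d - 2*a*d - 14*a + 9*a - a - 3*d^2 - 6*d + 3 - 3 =4*a^3 + 10*a^2 - 6*a + d^2*(-a - 3) + d*(3*a^2 + 7*a - 6)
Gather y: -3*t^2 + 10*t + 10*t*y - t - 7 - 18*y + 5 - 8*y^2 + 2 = -3*t^2 + 9*t - 8*y^2 + y*(10*t - 18)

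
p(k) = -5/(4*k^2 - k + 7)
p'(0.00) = -0.10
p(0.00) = -0.71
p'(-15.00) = 0.00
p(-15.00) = -0.00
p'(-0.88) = -0.33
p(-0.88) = -0.46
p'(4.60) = 0.02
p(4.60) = -0.06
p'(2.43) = 0.12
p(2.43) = -0.18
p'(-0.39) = -0.32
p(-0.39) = -0.63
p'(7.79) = 0.01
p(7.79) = -0.02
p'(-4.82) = -0.02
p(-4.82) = -0.05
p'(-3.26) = -0.05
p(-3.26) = -0.09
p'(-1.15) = -0.28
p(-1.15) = -0.37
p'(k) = -5*(1 - 8*k)/(4*k^2 - k + 7)^2 = 5*(8*k - 1)/(4*k^2 - k + 7)^2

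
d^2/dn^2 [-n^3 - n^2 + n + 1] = -6*n - 2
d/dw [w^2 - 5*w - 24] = 2*w - 5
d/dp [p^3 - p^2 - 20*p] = 3*p^2 - 2*p - 20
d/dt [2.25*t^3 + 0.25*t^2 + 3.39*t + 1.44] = 6.75*t^2 + 0.5*t + 3.39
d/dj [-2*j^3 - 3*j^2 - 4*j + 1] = -6*j^2 - 6*j - 4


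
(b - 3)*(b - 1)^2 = b^3 - 5*b^2 + 7*b - 3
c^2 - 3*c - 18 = (c - 6)*(c + 3)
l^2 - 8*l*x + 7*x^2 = (l - 7*x)*(l - x)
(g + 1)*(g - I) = g^2 + g - I*g - I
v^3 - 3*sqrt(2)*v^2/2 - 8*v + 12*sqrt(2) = (v - 2*sqrt(2))*(v - 3*sqrt(2)/2)*(v + 2*sqrt(2))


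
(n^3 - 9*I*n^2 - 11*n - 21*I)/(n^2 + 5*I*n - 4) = (n^2 - 10*I*n - 21)/(n + 4*I)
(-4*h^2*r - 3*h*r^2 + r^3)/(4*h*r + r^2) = (-4*h^2 - 3*h*r + r^2)/(4*h + r)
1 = 1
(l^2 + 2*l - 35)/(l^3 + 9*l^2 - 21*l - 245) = 1/(l + 7)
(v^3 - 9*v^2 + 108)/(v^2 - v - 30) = (v^2 - 3*v - 18)/(v + 5)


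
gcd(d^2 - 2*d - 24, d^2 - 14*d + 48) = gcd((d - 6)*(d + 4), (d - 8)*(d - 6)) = d - 6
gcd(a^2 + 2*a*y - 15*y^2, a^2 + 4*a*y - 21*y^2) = -a + 3*y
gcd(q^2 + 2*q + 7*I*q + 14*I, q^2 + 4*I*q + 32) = 1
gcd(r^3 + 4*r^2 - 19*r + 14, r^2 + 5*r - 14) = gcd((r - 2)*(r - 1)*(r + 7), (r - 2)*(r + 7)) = r^2 + 5*r - 14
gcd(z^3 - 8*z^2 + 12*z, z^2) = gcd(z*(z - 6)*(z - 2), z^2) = z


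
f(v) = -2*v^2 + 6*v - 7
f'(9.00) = -30.00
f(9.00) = -115.00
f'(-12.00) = 54.00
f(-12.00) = -367.00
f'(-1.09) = 10.36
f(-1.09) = -15.92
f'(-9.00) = 42.00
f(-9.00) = -223.00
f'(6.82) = -21.28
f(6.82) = -59.10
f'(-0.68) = 8.72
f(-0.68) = -12.00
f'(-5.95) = 29.80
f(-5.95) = -113.50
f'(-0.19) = 6.76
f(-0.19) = -8.21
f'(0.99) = 2.04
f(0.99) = -3.02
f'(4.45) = -11.80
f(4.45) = -19.90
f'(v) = 6 - 4*v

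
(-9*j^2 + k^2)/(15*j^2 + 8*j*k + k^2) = (-3*j + k)/(5*j + k)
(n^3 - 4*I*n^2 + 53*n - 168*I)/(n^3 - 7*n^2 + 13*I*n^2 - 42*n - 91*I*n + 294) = (n^2 - 11*I*n - 24)/(n^2 + n*(-7 + 6*I) - 42*I)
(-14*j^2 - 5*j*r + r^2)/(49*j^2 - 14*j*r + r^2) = (2*j + r)/(-7*j + r)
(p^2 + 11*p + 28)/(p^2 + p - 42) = (p + 4)/(p - 6)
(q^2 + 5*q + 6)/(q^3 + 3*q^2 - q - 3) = (q + 2)/(q^2 - 1)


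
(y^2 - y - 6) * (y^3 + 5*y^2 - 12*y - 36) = y^5 + 4*y^4 - 23*y^3 - 54*y^2 + 108*y + 216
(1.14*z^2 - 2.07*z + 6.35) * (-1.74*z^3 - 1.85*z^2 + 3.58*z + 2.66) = -1.9836*z^5 + 1.4928*z^4 - 3.1383*z^3 - 16.1257*z^2 + 17.2268*z + 16.891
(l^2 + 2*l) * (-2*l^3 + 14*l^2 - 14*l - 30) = -2*l^5 + 10*l^4 + 14*l^3 - 58*l^2 - 60*l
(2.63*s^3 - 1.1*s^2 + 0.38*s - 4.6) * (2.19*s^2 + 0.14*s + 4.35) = 5.7597*s^5 - 2.0408*s^4 + 12.1187*s^3 - 14.8058*s^2 + 1.009*s - 20.01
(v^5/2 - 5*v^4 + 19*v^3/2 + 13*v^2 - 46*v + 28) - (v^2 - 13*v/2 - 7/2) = v^5/2 - 5*v^4 + 19*v^3/2 + 12*v^2 - 79*v/2 + 63/2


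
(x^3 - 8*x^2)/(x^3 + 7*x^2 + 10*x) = x*(x - 8)/(x^2 + 7*x + 10)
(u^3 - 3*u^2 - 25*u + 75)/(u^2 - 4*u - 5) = (u^2 + 2*u - 15)/(u + 1)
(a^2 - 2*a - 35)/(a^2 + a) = (a^2 - 2*a - 35)/(a*(a + 1))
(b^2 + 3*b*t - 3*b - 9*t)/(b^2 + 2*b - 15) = (b + 3*t)/(b + 5)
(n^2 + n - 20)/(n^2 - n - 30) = (n - 4)/(n - 6)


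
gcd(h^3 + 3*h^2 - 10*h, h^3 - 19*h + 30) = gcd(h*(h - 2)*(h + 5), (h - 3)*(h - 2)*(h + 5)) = h^2 + 3*h - 10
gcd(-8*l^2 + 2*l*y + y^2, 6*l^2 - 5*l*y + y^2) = -2*l + y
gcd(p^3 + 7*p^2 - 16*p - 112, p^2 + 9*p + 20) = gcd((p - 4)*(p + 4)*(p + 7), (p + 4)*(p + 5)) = p + 4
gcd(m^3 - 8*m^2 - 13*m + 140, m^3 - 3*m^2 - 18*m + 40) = m^2 - m - 20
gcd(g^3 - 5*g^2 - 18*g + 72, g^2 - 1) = 1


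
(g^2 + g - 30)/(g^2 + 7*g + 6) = (g - 5)/(g + 1)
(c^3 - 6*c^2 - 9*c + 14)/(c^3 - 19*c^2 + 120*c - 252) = (c^2 + c - 2)/(c^2 - 12*c + 36)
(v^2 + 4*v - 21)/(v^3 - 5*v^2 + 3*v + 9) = (v + 7)/(v^2 - 2*v - 3)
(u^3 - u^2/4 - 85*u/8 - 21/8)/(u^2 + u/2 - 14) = (4*u^2 + 13*u + 3)/(4*(u + 4))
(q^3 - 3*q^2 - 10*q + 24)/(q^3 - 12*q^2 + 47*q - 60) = (q^2 + q - 6)/(q^2 - 8*q + 15)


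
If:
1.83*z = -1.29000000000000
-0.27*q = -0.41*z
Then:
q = -1.07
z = -0.70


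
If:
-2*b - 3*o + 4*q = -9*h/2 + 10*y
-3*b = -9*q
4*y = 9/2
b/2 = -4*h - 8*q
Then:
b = 3*q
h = -19*q/8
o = -203*q/48 - 15/4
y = 9/8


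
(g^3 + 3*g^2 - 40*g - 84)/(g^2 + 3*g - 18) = (g^3 + 3*g^2 - 40*g - 84)/(g^2 + 3*g - 18)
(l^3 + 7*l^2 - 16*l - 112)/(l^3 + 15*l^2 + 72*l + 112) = (l - 4)/(l + 4)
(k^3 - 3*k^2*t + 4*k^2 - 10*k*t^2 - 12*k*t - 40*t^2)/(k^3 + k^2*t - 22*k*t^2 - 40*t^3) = (k + 4)/(k + 4*t)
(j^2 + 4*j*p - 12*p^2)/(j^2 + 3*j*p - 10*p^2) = (j + 6*p)/(j + 5*p)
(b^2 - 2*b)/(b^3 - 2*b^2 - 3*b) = (2 - b)/(-b^2 + 2*b + 3)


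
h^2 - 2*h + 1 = (h - 1)^2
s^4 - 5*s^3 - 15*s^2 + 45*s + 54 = (s - 6)*(s - 3)*(s + 1)*(s + 3)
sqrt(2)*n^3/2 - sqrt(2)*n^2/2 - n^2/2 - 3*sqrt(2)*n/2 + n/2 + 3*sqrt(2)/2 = (n - 1)*(n - 3*sqrt(2)/2)*(sqrt(2)*n/2 + 1)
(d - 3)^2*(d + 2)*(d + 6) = d^4 + 2*d^3 - 27*d^2 + 108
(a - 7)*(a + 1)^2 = a^3 - 5*a^2 - 13*a - 7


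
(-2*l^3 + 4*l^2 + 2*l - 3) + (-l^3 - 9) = -3*l^3 + 4*l^2 + 2*l - 12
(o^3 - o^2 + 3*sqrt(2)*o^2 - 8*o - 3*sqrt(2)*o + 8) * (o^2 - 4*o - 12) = o^5 - 5*o^4 + 3*sqrt(2)*o^4 - 15*sqrt(2)*o^3 - 16*o^3 - 24*sqrt(2)*o^2 + 52*o^2 + 36*sqrt(2)*o + 64*o - 96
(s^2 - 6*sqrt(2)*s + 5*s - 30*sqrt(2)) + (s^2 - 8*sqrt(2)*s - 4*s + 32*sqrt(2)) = 2*s^2 - 14*sqrt(2)*s + s + 2*sqrt(2)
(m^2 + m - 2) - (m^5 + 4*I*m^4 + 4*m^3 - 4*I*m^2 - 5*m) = -m^5 - 4*I*m^4 - 4*m^3 + m^2 + 4*I*m^2 + 6*m - 2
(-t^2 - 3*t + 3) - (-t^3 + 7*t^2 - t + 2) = t^3 - 8*t^2 - 2*t + 1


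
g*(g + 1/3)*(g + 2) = g^3 + 7*g^2/3 + 2*g/3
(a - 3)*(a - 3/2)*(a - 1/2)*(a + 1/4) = a^4 - 19*a^3/4 + 11*a^2/2 - 9*a/16 - 9/16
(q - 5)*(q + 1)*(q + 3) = q^3 - q^2 - 17*q - 15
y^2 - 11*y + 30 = (y - 6)*(y - 5)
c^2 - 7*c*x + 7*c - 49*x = (c + 7)*(c - 7*x)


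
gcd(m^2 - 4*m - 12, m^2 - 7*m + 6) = m - 6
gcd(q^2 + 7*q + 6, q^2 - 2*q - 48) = q + 6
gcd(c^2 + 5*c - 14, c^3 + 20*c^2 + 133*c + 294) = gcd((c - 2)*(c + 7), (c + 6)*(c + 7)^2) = c + 7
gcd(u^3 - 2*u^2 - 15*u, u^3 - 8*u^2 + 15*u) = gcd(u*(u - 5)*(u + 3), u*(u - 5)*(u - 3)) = u^2 - 5*u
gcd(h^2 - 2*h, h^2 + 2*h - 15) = 1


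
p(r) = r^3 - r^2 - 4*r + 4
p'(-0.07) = -3.85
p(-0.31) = 5.11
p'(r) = 3*r^2 - 2*r - 4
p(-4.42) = -84.21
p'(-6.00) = 116.00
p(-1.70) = 3.00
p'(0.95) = -3.19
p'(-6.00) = 116.00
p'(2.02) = 4.20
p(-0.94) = 6.05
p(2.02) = 0.08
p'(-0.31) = -3.09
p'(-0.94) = 0.53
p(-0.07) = 4.27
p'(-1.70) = 8.07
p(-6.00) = -224.00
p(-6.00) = -224.00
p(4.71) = 67.46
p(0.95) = 0.15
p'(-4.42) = 63.45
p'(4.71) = 53.13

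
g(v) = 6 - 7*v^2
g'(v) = -14*v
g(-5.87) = -235.20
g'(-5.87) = 82.18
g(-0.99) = -0.86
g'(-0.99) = 13.86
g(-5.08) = -174.64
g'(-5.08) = 71.12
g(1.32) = -6.20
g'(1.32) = -18.48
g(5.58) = -211.95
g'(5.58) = -78.12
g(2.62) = -42.05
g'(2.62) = -36.68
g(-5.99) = -245.16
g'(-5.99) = 83.86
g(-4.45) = -132.62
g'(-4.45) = 62.30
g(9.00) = -561.00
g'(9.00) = -126.00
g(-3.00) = -57.00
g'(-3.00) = 42.00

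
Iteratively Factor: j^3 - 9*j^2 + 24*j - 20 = (j - 2)*(j^2 - 7*j + 10) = (j - 2)^2*(j - 5)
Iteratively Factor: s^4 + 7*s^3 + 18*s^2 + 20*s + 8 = (s + 1)*(s^3 + 6*s^2 + 12*s + 8) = (s + 1)*(s + 2)*(s^2 + 4*s + 4) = (s + 1)*(s + 2)^2*(s + 2)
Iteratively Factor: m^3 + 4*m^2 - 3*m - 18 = (m + 3)*(m^2 + m - 6) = (m + 3)^2*(m - 2)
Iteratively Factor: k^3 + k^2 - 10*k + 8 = (k - 2)*(k^2 + 3*k - 4) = (k - 2)*(k - 1)*(k + 4)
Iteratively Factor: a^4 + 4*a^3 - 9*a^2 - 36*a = (a)*(a^3 + 4*a^2 - 9*a - 36) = a*(a + 3)*(a^2 + a - 12) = a*(a + 3)*(a + 4)*(a - 3)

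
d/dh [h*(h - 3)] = 2*h - 3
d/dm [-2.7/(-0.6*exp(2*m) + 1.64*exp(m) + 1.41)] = (4.428 - 3.24*exp(m))*exp(m)/(-0.6*exp(2*m) + 1.64*exp(m) + 1.41)^2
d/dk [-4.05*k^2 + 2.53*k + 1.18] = 2.53 - 8.1*k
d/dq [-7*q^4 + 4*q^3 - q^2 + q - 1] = -28*q^3 + 12*q^2 - 2*q + 1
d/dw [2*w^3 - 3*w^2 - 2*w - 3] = 6*w^2 - 6*w - 2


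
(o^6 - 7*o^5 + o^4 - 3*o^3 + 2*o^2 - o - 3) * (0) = 0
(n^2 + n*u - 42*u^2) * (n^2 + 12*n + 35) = n^4 + n^3*u + 12*n^3 - 42*n^2*u^2 + 12*n^2*u + 35*n^2 - 504*n*u^2 + 35*n*u - 1470*u^2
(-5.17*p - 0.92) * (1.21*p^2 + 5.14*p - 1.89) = -6.2557*p^3 - 27.687*p^2 + 5.0425*p + 1.7388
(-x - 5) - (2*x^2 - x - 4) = -2*x^2 - 1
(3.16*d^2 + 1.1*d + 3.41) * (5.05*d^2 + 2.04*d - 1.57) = 15.958*d^4 + 12.0014*d^3 + 14.5033*d^2 + 5.2294*d - 5.3537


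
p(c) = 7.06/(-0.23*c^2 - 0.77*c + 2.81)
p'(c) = 7.06*(0.46*c + 0.77)/(-0.23*c^2 - 0.77*c + 2.81)^2 = (3.2476*c + 5.4362)/(0.23*c^2 + 0.77*c - 2.81)^2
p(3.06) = -4.15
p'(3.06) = 5.32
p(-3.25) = 2.45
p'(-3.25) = -0.62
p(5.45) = -0.86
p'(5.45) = 0.34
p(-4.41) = 4.07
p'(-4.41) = -2.96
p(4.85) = -1.11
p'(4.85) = 0.53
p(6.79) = -0.54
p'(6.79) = 0.16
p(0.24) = 2.70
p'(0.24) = 0.91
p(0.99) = 3.87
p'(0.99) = 2.61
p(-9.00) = -0.79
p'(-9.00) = -0.30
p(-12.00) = -0.34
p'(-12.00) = -0.08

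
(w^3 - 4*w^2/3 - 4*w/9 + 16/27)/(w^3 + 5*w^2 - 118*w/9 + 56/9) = (w + 2/3)/(w + 7)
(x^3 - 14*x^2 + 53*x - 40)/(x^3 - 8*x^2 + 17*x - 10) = (x - 8)/(x - 2)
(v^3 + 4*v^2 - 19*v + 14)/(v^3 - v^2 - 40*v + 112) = (v^2 - 3*v + 2)/(v^2 - 8*v + 16)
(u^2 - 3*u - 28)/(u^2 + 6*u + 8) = (u - 7)/(u + 2)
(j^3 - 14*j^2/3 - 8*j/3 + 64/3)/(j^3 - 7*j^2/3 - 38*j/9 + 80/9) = 3*(j - 4)/(3*j - 5)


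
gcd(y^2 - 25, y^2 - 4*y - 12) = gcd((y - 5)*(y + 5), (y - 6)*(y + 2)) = 1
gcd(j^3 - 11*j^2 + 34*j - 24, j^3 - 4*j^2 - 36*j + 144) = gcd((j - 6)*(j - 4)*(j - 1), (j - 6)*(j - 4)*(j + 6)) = j^2 - 10*j + 24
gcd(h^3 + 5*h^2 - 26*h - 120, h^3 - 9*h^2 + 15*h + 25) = h - 5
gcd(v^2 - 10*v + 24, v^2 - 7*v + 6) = v - 6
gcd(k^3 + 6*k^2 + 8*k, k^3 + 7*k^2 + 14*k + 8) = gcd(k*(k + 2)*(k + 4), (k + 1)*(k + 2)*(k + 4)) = k^2 + 6*k + 8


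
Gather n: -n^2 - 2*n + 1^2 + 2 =-n^2 - 2*n + 3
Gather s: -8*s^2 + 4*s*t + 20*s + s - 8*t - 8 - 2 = -8*s^2 + s*(4*t + 21) - 8*t - 10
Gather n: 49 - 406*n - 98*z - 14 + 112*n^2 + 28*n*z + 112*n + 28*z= 112*n^2 + n*(28*z - 294) - 70*z + 35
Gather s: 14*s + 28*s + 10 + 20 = 42*s + 30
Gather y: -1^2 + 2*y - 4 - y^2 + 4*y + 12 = -y^2 + 6*y + 7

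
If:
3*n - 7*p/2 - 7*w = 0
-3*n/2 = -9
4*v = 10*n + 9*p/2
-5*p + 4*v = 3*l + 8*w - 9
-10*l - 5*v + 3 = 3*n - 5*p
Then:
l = -3189/413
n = 6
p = -8448/413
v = -3309/413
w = 5286/413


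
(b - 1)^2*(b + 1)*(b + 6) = b^4 + 5*b^3 - 7*b^2 - 5*b + 6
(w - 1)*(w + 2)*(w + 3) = w^3 + 4*w^2 + w - 6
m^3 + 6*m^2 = m^2*(m + 6)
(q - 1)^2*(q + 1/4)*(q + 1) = q^4 - 3*q^3/4 - 5*q^2/4 + 3*q/4 + 1/4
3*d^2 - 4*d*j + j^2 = (-3*d + j)*(-d + j)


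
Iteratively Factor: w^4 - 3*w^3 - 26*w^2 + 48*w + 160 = (w - 4)*(w^3 + w^2 - 22*w - 40) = (w - 4)*(w + 2)*(w^2 - w - 20) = (w - 5)*(w - 4)*(w + 2)*(w + 4)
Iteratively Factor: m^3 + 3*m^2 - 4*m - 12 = (m + 2)*(m^2 + m - 6) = (m - 2)*(m + 2)*(m + 3)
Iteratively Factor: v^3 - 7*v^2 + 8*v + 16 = (v + 1)*(v^2 - 8*v + 16) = (v - 4)*(v + 1)*(v - 4)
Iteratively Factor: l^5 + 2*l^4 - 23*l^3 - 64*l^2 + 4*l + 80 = (l + 4)*(l^4 - 2*l^3 - 15*l^2 - 4*l + 20) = (l + 2)*(l + 4)*(l^3 - 4*l^2 - 7*l + 10) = (l - 5)*(l + 2)*(l + 4)*(l^2 + l - 2) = (l - 5)*(l + 2)^2*(l + 4)*(l - 1)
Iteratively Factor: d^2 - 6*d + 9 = (d - 3)*(d - 3)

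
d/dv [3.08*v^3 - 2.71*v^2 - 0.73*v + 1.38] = 9.24*v^2 - 5.42*v - 0.73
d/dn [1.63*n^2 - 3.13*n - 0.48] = 3.26*n - 3.13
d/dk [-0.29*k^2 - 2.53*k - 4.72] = -0.58*k - 2.53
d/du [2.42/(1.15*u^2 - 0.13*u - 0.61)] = (0.3146 - 5.566*u)/(-1.15*u^2 + 0.13*u + 0.61)^2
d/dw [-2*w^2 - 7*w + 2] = -4*w - 7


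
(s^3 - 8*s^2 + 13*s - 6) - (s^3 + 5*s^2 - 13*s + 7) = -13*s^2 + 26*s - 13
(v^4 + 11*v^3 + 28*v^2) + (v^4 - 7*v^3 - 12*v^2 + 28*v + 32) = 2*v^4 + 4*v^3 + 16*v^2 + 28*v + 32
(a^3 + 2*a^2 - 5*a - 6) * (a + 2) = a^4 + 4*a^3 - a^2 - 16*a - 12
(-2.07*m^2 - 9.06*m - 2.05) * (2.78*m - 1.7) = -5.7546*m^3 - 21.6678*m^2 + 9.703*m + 3.485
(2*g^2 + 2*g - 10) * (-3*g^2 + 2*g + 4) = -6*g^4 - 2*g^3 + 42*g^2 - 12*g - 40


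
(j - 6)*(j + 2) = j^2 - 4*j - 12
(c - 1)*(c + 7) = c^2 + 6*c - 7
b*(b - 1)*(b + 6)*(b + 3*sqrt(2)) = b^4 + 3*sqrt(2)*b^3 + 5*b^3 - 6*b^2 + 15*sqrt(2)*b^2 - 18*sqrt(2)*b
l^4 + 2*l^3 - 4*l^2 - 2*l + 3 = (l - 1)^2*(l + 1)*(l + 3)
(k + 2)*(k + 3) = k^2 + 5*k + 6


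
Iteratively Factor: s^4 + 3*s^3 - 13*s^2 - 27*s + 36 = (s + 3)*(s^3 - 13*s + 12) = (s + 3)*(s + 4)*(s^2 - 4*s + 3) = (s - 1)*(s + 3)*(s + 4)*(s - 3)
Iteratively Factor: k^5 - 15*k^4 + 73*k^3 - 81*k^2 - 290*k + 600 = (k - 5)*(k^4 - 10*k^3 + 23*k^2 + 34*k - 120) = (k - 5)^2*(k^3 - 5*k^2 - 2*k + 24) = (k - 5)^2*(k - 3)*(k^2 - 2*k - 8) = (k - 5)^2*(k - 3)*(k + 2)*(k - 4)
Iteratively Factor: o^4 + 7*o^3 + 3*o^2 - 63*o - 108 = (o + 3)*(o^3 + 4*o^2 - 9*o - 36) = (o + 3)^2*(o^2 + o - 12) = (o + 3)^2*(o + 4)*(o - 3)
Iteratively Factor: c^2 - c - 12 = (c - 4)*(c + 3)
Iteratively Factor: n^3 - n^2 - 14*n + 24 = (n - 3)*(n^2 + 2*n - 8) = (n - 3)*(n + 4)*(n - 2)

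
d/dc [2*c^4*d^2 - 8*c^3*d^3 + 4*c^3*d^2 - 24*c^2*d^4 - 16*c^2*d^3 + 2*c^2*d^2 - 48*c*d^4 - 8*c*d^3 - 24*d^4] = 4*d^2*(2*c^3 - 6*c^2*d + 3*c^2 - 12*c*d^2 - 8*c*d + c - 12*d^2 - 2*d)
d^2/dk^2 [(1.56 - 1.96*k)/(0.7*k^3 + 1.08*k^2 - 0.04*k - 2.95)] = (-5.7624*k^5 + 0.282239999999998*k^4 + 14.187712*k^3 - 37.913376*k^2 - 18.543312*k + 10.407872)/(0.343*k^9 + 1.5876*k^8 + 2.39064*k^7 - 3.258228*k^6 - 13.517808*k^5 - 9.821856*k^4 + 19.039826*k^3 + 28.18194*k^2 - 1.0443*k - 25.672375)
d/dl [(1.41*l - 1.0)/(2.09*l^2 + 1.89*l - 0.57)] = (-2.9469*l^2 + 4.18*l + 1.0863)/(4.3681*l^4 + 7.9002*l^3 + 1.1895*l^2 - 2.1546*l + 0.3249)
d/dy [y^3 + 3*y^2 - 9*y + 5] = 3*y^2 + 6*y - 9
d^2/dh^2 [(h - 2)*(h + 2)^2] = 6*h + 4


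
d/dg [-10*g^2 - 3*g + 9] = -20*g - 3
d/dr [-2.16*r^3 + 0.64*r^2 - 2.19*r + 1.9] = -6.48*r^2 + 1.28*r - 2.19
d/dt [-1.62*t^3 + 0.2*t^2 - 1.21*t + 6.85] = -4.86*t^2 + 0.4*t - 1.21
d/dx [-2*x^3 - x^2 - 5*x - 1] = -6*x^2 - 2*x - 5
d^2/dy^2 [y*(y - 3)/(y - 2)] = -4/(y^3 - 6*y^2 + 12*y - 8)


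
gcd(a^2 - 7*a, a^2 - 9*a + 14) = a - 7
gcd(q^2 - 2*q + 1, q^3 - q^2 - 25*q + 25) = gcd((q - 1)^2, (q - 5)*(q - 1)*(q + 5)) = q - 1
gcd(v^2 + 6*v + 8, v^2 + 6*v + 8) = v^2 + 6*v + 8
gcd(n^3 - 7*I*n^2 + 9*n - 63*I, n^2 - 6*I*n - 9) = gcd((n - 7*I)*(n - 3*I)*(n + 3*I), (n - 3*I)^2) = n - 3*I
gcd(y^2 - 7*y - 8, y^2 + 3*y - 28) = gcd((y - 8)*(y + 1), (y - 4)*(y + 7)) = 1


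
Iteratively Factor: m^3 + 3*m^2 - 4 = (m - 1)*(m^2 + 4*m + 4) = (m - 1)*(m + 2)*(m + 2)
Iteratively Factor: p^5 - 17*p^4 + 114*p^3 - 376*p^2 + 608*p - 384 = (p - 3)*(p^4 - 14*p^3 + 72*p^2 - 160*p + 128) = (p - 3)*(p - 2)*(p^3 - 12*p^2 + 48*p - 64) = (p - 4)*(p - 3)*(p - 2)*(p^2 - 8*p + 16) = (p - 4)^2*(p - 3)*(p - 2)*(p - 4)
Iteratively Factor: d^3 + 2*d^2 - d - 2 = (d + 1)*(d^2 + d - 2) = (d + 1)*(d + 2)*(d - 1)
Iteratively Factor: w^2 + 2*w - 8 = (w + 4)*(w - 2)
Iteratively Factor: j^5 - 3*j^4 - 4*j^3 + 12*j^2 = (j)*(j^4 - 3*j^3 - 4*j^2 + 12*j) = j*(j + 2)*(j^3 - 5*j^2 + 6*j) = j*(j - 3)*(j + 2)*(j^2 - 2*j) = j*(j - 3)*(j - 2)*(j + 2)*(j)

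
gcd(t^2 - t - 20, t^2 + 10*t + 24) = t + 4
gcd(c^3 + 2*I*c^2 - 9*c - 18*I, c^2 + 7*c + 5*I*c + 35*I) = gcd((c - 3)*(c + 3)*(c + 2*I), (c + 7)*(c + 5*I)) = 1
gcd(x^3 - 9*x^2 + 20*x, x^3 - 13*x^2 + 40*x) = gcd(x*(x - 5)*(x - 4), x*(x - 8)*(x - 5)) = x^2 - 5*x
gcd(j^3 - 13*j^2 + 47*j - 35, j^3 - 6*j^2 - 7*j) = j - 7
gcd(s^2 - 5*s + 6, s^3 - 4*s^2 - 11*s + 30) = s - 2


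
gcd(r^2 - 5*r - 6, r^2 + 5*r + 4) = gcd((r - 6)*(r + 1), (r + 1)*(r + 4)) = r + 1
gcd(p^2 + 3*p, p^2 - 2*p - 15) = p + 3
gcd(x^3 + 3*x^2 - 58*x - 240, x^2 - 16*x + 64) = x - 8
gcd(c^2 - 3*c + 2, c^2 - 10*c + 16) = c - 2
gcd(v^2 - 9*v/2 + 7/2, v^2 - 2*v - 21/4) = v - 7/2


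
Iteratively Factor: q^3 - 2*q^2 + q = (q - 1)*(q^2 - q) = (q - 1)^2*(q)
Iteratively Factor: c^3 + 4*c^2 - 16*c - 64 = (c - 4)*(c^2 + 8*c + 16) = (c - 4)*(c + 4)*(c + 4)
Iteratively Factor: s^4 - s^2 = (s - 1)*(s^3 + s^2) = s*(s - 1)*(s^2 + s) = s*(s - 1)*(s + 1)*(s)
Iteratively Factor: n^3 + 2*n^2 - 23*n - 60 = (n - 5)*(n^2 + 7*n + 12) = (n - 5)*(n + 3)*(n + 4)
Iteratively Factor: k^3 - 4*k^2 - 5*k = (k)*(k^2 - 4*k - 5) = k*(k + 1)*(k - 5)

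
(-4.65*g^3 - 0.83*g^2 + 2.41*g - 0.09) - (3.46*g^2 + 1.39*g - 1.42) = -4.65*g^3 - 4.29*g^2 + 1.02*g + 1.33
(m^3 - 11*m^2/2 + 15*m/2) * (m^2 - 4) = m^5 - 11*m^4/2 + 7*m^3/2 + 22*m^2 - 30*m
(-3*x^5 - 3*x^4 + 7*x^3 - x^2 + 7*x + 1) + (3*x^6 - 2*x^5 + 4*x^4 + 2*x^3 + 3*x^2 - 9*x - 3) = 3*x^6 - 5*x^5 + x^4 + 9*x^3 + 2*x^2 - 2*x - 2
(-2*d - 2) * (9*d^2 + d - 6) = -18*d^3 - 20*d^2 + 10*d + 12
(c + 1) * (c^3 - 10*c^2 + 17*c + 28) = c^4 - 9*c^3 + 7*c^2 + 45*c + 28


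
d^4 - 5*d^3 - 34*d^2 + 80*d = d*(d - 8)*(d - 2)*(d + 5)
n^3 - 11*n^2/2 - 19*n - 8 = (n - 8)*(n + 1/2)*(n + 2)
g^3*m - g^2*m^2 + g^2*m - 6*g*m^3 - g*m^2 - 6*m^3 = (g - 3*m)*(g + 2*m)*(g*m + m)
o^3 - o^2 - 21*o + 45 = (o - 3)^2*(o + 5)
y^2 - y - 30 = (y - 6)*(y + 5)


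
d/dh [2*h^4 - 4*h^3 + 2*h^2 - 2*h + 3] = 8*h^3 - 12*h^2 + 4*h - 2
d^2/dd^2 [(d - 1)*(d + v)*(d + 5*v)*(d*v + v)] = 2*v*(6*d^2 + 18*d*v + 5*v^2 - 1)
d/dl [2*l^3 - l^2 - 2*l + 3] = 6*l^2 - 2*l - 2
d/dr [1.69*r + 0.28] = 1.69000000000000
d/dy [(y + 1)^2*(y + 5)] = (y + 1)*(3*y + 11)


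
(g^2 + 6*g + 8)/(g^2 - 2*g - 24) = (g + 2)/(g - 6)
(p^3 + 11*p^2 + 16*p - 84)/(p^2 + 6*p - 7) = (p^2 + 4*p - 12)/(p - 1)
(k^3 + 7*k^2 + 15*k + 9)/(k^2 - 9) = (k^2 + 4*k + 3)/(k - 3)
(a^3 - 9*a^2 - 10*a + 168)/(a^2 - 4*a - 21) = (a^2 - 2*a - 24)/(a + 3)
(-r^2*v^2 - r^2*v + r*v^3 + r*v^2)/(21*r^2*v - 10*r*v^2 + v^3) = r*(-r*v - r + v^2 + v)/(21*r^2 - 10*r*v + v^2)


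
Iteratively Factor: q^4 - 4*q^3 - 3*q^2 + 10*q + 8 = (q + 1)*(q^3 - 5*q^2 + 2*q + 8) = (q - 4)*(q + 1)*(q^2 - q - 2) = (q - 4)*(q + 1)^2*(q - 2)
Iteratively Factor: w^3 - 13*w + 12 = (w + 4)*(w^2 - 4*w + 3) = (w - 1)*(w + 4)*(w - 3)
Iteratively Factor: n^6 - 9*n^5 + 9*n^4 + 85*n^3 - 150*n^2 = (n - 5)*(n^5 - 4*n^4 - 11*n^3 + 30*n^2) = n*(n - 5)*(n^4 - 4*n^3 - 11*n^2 + 30*n) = n^2*(n - 5)*(n^3 - 4*n^2 - 11*n + 30) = n^2*(n - 5)^2*(n^2 + n - 6) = n^2*(n - 5)^2*(n + 3)*(n - 2)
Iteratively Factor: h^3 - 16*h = (h - 4)*(h^2 + 4*h) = h*(h - 4)*(h + 4)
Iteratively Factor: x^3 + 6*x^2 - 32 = (x - 2)*(x^2 + 8*x + 16) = (x - 2)*(x + 4)*(x + 4)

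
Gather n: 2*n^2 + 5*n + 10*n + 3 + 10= 2*n^2 + 15*n + 13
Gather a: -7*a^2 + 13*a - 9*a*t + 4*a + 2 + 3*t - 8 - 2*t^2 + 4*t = -7*a^2 + a*(17 - 9*t) - 2*t^2 + 7*t - 6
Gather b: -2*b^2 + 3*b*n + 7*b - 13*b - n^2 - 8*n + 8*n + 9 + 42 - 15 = -2*b^2 + b*(3*n - 6) - n^2 + 36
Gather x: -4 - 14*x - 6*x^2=-6*x^2 - 14*x - 4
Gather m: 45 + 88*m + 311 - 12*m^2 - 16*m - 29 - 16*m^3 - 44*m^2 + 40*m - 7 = -16*m^3 - 56*m^2 + 112*m + 320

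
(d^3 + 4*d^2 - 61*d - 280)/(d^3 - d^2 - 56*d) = (d + 5)/d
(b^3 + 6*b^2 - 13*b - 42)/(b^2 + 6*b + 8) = (b^2 + 4*b - 21)/(b + 4)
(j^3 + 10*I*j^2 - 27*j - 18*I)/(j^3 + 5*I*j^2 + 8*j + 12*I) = (j + 3*I)/(j - 2*I)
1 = 1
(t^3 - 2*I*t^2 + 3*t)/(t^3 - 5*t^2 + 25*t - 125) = t*(t^2 - 2*I*t + 3)/(t^3 - 5*t^2 + 25*t - 125)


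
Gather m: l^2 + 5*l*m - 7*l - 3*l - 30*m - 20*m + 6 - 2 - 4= l^2 - 10*l + m*(5*l - 50)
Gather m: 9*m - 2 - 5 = 9*m - 7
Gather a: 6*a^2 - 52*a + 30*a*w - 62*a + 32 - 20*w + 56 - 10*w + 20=6*a^2 + a*(30*w - 114) - 30*w + 108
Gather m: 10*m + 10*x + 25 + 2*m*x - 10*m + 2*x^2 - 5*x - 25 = 2*m*x + 2*x^2 + 5*x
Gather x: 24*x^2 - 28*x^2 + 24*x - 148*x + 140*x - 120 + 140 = -4*x^2 + 16*x + 20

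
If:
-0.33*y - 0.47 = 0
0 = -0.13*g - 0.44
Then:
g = -3.38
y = -1.42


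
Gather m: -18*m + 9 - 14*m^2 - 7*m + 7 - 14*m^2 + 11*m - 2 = -28*m^2 - 14*m + 14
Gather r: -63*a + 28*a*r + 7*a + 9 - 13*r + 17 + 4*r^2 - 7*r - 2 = -56*a + 4*r^2 + r*(28*a - 20) + 24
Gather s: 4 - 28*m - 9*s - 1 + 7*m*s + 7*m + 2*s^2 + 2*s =-21*m + 2*s^2 + s*(7*m - 7) + 3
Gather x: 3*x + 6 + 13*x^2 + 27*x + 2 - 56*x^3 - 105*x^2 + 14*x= -56*x^3 - 92*x^2 + 44*x + 8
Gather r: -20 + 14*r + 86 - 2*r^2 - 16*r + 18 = -2*r^2 - 2*r + 84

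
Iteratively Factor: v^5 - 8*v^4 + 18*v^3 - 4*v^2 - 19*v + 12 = (v - 1)*(v^4 - 7*v^3 + 11*v^2 + 7*v - 12) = (v - 1)^2*(v^3 - 6*v^2 + 5*v + 12) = (v - 3)*(v - 1)^2*(v^2 - 3*v - 4) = (v - 3)*(v - 1)^2*(v + 1)*(v - 4)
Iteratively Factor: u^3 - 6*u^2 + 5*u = (u - 1)*(u^2 - 5*u) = (u - 5)*(u - 1)*(u)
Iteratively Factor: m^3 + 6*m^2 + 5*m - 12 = (m + 3)*(m^2 + 3*m - 4) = (m - 1)*(m + 3)*(m + 4)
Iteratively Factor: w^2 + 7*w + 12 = (w + 4)*(w + 3)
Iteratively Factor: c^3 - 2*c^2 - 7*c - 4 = (c - 4)*(c^2 + 2*c + 1) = (c - 4)*(c + 1)*(c + 1)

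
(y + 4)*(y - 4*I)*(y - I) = y^3 + 4*y^2 - 5*I*y^2 - 4*y - 20*I*y - 16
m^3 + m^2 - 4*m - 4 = (m - 2)*(m + 1)*(m + 2)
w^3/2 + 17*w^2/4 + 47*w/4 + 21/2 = (w/2 + 1)*(w + 3)*(w + 7/2)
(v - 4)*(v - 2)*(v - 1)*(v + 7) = v^4 - 35*v^2 + 90*v - 56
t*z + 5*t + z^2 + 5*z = (t + z)*(z + 5)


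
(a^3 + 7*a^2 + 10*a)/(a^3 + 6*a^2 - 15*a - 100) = a*(a + 2)/(a^2 + a - 20)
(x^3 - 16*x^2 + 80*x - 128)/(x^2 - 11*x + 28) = (x^2 - 12*x + 32)/(x - 7)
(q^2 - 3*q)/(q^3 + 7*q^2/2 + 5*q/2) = 2*(q - 3)/(2*q^2 + 7*q + 5)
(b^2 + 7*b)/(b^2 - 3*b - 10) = b*(b + 7)/(b^2 - 3*b - 10)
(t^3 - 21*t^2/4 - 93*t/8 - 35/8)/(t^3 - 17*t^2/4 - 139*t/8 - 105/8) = (2*t + 1)/(2*t + 3)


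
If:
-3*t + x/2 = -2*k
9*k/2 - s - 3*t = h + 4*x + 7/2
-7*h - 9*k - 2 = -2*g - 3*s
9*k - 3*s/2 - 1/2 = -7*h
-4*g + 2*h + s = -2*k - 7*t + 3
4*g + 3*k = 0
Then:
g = -2185/13896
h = 1417/6948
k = 2185/10422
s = 19555/10422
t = -55/1158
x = -5855/5211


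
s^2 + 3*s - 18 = (s - 3)*(s + 6)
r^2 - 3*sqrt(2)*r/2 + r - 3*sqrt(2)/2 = (r + 1)*(r - 3*sqrt(2)/2)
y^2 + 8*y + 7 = (y + 1)*(y + 7)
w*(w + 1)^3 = w^4 + 3*w^3 + 3*w^2 + w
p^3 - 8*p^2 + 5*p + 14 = (p - 7)*(p - 2)*(p + 1)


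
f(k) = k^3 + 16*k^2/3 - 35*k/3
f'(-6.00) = 32.33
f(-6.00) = 46.00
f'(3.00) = 47.33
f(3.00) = 40.00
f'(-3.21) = -14.99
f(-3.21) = 59.33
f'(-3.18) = -15.25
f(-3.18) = 58.88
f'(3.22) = 53.79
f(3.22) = 51.12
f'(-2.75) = -18.31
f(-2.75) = 51.62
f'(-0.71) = -17.73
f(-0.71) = 10.61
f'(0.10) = -10.57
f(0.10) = -1.11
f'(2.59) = 36.08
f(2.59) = 22.93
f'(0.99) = 1.83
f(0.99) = -5.35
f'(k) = 3*k^2 + 32*k/3 - 35/3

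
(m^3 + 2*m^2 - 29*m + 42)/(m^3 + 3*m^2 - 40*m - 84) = (m^2 - 5*m + 6)/(m^2 - 4*m - 12)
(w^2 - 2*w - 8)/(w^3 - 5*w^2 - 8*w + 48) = (w + 2)/(w^2 - w - 12)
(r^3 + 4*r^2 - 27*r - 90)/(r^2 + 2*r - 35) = (r^2 + 9*r + 18)/(r + 7)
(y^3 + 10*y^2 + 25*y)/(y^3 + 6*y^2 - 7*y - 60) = y*(y + 5)/(y^2 + y - 12)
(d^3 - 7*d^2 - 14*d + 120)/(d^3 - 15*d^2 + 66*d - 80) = (d^2 - 2*d - 24)/(d^2 - 10*d + 16)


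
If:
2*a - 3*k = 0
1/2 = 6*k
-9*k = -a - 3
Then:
No Solution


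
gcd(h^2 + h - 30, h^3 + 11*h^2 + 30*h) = h + 6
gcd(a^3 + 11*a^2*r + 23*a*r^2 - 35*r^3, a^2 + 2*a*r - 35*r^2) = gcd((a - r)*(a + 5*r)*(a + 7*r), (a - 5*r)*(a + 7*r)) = a + 7*r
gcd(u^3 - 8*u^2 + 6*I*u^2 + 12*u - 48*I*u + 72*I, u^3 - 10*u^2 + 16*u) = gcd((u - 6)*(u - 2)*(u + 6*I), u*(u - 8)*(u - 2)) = u - 2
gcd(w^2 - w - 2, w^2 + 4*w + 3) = w + 1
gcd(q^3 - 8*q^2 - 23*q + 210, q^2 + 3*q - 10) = q + 5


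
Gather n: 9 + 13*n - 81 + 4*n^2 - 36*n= 4*n^2 - 23*n - 72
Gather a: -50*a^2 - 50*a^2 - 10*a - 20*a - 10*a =-100*a^2 - 40*a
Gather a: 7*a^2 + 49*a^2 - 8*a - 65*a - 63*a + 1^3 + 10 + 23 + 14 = 56*a^2 - 136*a + 48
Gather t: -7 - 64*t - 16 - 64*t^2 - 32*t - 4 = -64*t^2 - 96*t - 27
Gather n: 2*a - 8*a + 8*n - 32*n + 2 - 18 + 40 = -6*a - 24*n + 24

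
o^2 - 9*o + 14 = (o - 7)*(o - 2)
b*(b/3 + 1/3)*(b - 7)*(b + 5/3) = b^4/3 - 13*b^3/9 - 17*b^2/3 - 35*b/9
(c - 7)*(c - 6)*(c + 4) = c^3 - 9*c^2 - 10*c + 168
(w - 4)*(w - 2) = w^2 - 6*w + 8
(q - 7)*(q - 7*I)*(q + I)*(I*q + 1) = I*q^4 + 7*q^3 - 7*I*q^3 - 49*q^2 + I*q^2 + 7*q - 7*I*q - 49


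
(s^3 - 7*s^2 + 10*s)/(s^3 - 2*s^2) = (s - 5)/s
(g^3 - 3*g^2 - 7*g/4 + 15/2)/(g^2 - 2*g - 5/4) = (2*g^2 - g - 6)/(2*g + 1)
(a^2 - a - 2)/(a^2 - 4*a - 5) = (a - 2)/(a - 5)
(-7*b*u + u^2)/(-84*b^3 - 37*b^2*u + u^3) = u/(12*b^2 + 7*b*u + u^2)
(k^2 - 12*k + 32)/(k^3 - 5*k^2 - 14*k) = (-k^2 + 12*k - 32)/(k*(-k^2 + 5*k + 14))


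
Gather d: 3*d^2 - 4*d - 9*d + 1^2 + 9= 3*d^2 - 13*d + 10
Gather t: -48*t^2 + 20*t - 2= -48*t^2 + 20*t - 2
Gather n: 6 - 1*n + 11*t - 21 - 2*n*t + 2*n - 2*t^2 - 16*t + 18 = n*(1 - 2*t) - 2*t^2 - 5*t + 3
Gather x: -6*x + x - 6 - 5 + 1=-5*x - 10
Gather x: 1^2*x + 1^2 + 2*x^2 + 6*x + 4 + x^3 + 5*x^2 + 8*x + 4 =x^3 + 7*x^2 + 15*x + 9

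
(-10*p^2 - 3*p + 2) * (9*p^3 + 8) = -90*p^5 - 27*p^4 + 18*p^3 - 80*p^2 - 24*p + 16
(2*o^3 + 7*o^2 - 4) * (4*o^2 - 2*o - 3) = 8*o^5 + 24*o^4 - 20*o^3 - 37*o^2 + 8*o + 12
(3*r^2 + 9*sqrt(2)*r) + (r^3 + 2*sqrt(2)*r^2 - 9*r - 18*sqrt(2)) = r^3 + 2*sqrt(2)*r^2 + 3*r^2 - 9*r + 9*sqrt(2)*r - 18*sqrt(2)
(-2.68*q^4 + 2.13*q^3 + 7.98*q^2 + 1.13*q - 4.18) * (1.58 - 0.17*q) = 0.4556*q^5 - 4.5965*q^4 + 2.0088*q^3 + 12.4163*q^2 + 2.496*q - 6.6044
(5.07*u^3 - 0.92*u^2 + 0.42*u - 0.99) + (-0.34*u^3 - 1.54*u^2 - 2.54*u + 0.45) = 4.73*u^3 - 2.46*u^2 - 2.12*u - 0.54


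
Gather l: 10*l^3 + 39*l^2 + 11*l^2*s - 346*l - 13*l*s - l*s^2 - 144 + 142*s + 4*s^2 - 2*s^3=10*l^3 + l^2*(11*s + 39) + l*(-s^2 - 13*s - 346) - 2*s^3 + 4*s^2 + 142*s - 144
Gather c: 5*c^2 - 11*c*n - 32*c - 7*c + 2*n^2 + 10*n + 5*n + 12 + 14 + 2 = 5*c^2 + c*(-11*n - 39) + 2*n^2 + 15*n + 28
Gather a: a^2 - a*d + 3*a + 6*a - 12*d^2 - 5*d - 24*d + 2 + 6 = a^2 + a*(9 - d) - 12*d^2 - 29*d + 8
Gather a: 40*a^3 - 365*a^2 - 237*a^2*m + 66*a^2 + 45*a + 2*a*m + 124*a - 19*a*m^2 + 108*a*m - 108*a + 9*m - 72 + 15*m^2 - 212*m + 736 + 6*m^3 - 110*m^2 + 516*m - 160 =40*a^3 + a^2*(-237*m - 299) + a*(-19*m^2 + 110*m + 61) + 6*m^3 - 95*m^2 + 313*m + 504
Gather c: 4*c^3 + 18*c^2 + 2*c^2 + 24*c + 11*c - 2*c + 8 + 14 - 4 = 4*c^3 + 20*c^2 + 33*c + 18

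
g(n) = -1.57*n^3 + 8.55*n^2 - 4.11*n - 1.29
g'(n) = -4.71*n^2 + 17.1*n - 4.11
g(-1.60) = 33.60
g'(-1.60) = -43.53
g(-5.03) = 435.51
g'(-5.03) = -209.29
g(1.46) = 6.05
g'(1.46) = 10.82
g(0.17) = -1.75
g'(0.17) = -1.34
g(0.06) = -1.51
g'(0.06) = -3.10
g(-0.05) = -1.06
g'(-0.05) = -4.98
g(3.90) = 19.60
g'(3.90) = -9.06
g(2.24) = 14.76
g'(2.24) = 10.56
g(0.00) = -1.29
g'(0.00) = -4.11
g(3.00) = 20.94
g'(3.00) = 4.80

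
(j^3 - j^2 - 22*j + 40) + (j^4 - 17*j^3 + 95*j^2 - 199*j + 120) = j^4 - 16*j^3 + 94*j^2 - 221*j + 160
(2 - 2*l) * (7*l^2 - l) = -14*l^3 + 16*l^2 - 2*l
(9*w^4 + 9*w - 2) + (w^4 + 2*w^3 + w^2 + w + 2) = 10*w^4 + 2*w^3 + w^2 + 10*w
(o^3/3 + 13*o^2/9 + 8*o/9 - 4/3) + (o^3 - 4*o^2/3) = 4*o^3/3 + o^2/9 + 8*o/9 - 4/3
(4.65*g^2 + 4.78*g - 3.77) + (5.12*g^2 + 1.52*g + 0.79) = 9.77*g^2 + 6.3*g - 2.98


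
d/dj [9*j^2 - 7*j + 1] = 18*j - 7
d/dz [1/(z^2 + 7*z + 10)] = (-2*z - 7)/(z^2 + 7*z + 10)^2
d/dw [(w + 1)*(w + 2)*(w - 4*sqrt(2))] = 3*w^2 - 8*sqrt(2)*w + 6*w - 12*sqrt(2) + 2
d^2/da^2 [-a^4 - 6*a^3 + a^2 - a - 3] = -12*a^2 - 36*a + 2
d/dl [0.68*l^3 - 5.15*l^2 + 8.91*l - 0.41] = 2.04*l^2 - 10.3*l + 8.91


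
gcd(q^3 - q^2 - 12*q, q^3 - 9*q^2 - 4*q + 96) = q^2 - q - 12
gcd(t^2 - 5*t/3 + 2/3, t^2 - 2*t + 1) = t - 1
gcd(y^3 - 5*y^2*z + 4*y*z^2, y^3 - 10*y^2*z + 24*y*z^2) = y^2 - 4*y*z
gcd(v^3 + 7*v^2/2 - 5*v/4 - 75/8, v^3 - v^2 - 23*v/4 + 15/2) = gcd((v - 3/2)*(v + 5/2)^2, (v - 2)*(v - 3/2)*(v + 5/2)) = v^2 + v - 15/4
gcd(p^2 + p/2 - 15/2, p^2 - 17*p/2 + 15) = p - 5/2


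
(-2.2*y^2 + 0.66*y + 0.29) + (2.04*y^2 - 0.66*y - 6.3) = -0.16*y^2 - 6.01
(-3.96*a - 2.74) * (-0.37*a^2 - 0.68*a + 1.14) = 1.4652*a^3 + 3.7066*a^2 - 2.6512*a - 3.1236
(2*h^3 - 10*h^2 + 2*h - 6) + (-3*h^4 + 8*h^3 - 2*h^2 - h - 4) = -3*h^4 + 10*h^3 - 12*h^2 + h - 10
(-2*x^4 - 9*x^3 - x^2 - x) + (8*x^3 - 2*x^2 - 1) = -2*x^4 - x^3 - 3*x^2 - x - 1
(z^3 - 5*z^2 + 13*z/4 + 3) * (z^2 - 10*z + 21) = z^5 - 15*z^4 + 297*z^3/4 - 269*z^2/2 + 153*z/4 + 63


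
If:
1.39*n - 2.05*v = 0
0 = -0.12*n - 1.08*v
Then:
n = 0.00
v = 0.00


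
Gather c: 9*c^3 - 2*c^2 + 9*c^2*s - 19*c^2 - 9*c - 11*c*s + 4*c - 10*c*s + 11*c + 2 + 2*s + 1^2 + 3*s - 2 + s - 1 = 9*c^3 + c^2*(9*s - 21) + c*(6 - 21*s) + 6*s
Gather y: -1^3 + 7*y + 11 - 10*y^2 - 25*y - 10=-10*y^2 - 18*y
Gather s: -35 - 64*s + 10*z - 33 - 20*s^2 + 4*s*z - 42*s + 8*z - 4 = -20*s^2 + s*(4*z - 106) + 18*z - 72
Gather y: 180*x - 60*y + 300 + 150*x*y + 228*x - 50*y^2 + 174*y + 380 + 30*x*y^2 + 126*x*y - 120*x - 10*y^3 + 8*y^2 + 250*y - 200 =288*x - 10*y^3 + y^2*(30*x - 42) + y*(276*x + 364) + 480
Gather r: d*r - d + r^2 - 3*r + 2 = -d + r^2 + r*(d - 3) + 2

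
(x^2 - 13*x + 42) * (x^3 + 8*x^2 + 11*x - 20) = x^5 - 5*x^4 - 51*x^3 + 173*x^2 + 722*x - 840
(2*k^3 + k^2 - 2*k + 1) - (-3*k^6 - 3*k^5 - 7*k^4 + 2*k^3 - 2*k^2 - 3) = 3*k^6 + 3*k^5 + 7*k^4 + 3*k^2 - 2*k + 4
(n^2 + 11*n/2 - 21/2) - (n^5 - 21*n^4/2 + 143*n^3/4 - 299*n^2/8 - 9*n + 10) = -n^5 + 21*n^4/2 - 143*n^3/4 + 307*n^2/8 + 29*n/2 - 41/2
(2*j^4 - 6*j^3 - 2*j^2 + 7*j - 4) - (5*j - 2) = 2*j^4 - 6*j^3 - 2*j^2 + 2*j - 2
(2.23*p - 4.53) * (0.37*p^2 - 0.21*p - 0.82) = 0.8251*p^3 - 2.1444*p^2 - 0.8773*p + 3.7146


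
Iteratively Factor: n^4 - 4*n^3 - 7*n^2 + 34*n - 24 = (n - 4)*(n^3 - 7*n + 6) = (n - 4)*(n - 1)*(n^2 + n - 6) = (n - 4)*(n - 2)*(n - 1)*(n + 3)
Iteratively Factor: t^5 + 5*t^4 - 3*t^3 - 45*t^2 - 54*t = (t)*(t^4 + 5*t^3 - 3*t^2 - 45*t - 54) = t*(t - 3)*(t^3 + 8*t^2 + 21*t + 18) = t*(t - 3)*(t + 2)*(t^2 + 6*t + 9) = t*(t - 3)*(t + 2)*(t + 3)*(t + 3)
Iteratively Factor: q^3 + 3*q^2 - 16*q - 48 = (q + 4)*(q^2 - q - 12) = (q - 4)*(q + 4)*(q + 3)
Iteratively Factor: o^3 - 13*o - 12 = (o - 4)*(o^2 + 4*o + 3) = (o - 4)*(o + 3)*(o + 1)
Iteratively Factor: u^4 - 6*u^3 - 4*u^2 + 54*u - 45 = (u - 5)*(u^3 - u^2 - 9*u + 9) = (u - 5)*(u - 3)*(u^2 + 2*u - 3) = (u - 5)*(u - 3)*(u + 3)*(u - 1)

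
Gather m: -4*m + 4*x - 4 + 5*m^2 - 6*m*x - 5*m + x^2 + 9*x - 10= 5*m^2 + m*(-6*x - 9) + x^2 + 13*x - 14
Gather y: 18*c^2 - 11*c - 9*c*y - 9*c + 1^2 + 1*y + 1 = 18*c^2 - 20*c + y*(1 - 9*c) + 2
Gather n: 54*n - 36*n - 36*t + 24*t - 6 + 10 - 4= 18*n - 12*t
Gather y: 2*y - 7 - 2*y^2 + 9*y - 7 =-2*y^2 + 11*y - 14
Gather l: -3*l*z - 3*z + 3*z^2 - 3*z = -3*l*z + 3*z^2 - 6*z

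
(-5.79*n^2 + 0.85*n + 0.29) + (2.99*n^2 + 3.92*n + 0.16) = -2.8*n^2 + 4.77*n + 0.45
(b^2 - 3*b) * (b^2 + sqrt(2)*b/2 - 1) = b^4 - 3*b^3 + sqrt(2)*b^3/2 - 3*sqrt(2)*b^2/2 - b^2 + 3*b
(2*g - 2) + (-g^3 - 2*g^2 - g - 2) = -g^3 - 2*g^2 + g - 4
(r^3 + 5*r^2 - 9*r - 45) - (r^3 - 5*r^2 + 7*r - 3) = 10*r^2 - 16*r - 42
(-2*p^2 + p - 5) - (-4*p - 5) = -2*p^2 + 5*p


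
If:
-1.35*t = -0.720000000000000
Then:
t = 0.53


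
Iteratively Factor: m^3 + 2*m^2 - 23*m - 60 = (m + 3)*(m^2 - m - 20) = (m + 3)*(m + 4)*(m - 5)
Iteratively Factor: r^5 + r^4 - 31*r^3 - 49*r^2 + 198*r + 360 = (r + 2)*(r^4 - r^3 - 29*r^2 + 9*r + 180) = (r - 3)*(r + 2)*(r^3 + 2*r^2 - 23*r - 60) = (r - 3)*(r + 2)*(r + 4)*(r^2 - 2*r - 15) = (r - 5)*(r - 3)*(r + 2)*(r + 4)*(r + 3)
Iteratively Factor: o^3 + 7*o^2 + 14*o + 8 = (o + 2)*(o^2 + 5*o + 4) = (o + 1)*(o + 2)*(o + 4)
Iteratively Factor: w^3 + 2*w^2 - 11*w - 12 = (w + 4)*(w^2 - 2*w - 3) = (w + 1)*(w + 4)*(w - 3)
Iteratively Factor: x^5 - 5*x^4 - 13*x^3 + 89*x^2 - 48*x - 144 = (x - 3)*(x^4 - 2*x^3 - 19*x^2 + 32*x + 48) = (x - 3)*(x + 1)*(x^3 - 3*x^2 - 16*x + 48) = (x - 3)^2*(x + 1)*(x^2 - 16) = (x - 4)*(x - 3)^2*(x + 1)*(x + 4)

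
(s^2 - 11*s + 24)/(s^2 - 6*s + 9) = (s - 8)/(s - 3)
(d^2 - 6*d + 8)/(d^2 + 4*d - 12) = (d - 4)/(d + 6)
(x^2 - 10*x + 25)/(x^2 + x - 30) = (x - 5)/(x + 6)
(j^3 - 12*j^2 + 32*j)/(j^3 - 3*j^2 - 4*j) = (j - 8)/(j + 1)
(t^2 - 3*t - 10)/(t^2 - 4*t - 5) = (t + 2)/(t + 1)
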